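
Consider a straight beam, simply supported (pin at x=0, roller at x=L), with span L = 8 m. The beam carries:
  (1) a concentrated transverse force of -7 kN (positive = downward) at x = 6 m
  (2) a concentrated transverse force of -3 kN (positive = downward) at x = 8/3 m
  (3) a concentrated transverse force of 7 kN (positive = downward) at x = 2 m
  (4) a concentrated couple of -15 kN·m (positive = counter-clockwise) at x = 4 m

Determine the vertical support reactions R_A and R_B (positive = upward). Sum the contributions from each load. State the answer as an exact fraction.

Load 1 — point force P=-7 kN at a=6 m (b=L-a=2):
  R_A = Pb/L = (-7)·2/8 = -7/4 kN
  R_B = Pa/L = (-7)·6/8 = -21/4 kN
Load 2 — point force P=-3 kN at a=8/3 m (b=L-a=16/3):
  R_A = Pb/L = (-3)·(16/3)/8 = -2 kN
  R_B = Pa/L = (-3)·(8/3)/8 = -1 kN
Load 3 — point force P=7 kN at a=2 m (b=L-a=6):
  R_A = Pb/L = 7·6/8 = 21/4 kN
  R_B = Pa/L = 7·2/8 = 7/4 kN
Load 4 — applied couple M₀=-15 kN·m at a=4 m (b=L-a=4):
  R_A = M₀/L = (-15)/8 = -15/8 kN
  R_B = -M₀/L = -(-15)/8 = 15/8 kN
Superposition: R_A = -3/8 kN, R_B = -21/8 kN

R_A = -3/8 kN, R_B = -21/8 kN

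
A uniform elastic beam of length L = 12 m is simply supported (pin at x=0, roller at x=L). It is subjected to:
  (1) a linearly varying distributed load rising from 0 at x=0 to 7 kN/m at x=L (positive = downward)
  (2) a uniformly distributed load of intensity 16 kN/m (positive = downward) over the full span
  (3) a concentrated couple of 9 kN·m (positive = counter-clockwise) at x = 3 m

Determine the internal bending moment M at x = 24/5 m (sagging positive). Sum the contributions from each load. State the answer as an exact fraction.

M(24/5) = 40941/125 kN·m

Load 1 — triangular load w₀=7 kN/m (0→w₀ over full span):
  M_1 = w₀Lx/6 - w₀x³/(6L) = 7·12·(24/5)/6 - 7·(24/5)³/(6·12) = 7056/125 kN·m
Load 2 — uniform load w=16 kN/m over full span:
  M_2 = wx(L-x)/2 = 16·(24/5)·(12-(24/5))/2 = 6912/25 kN·m
Load 3 — applied couple M₀=9 kN·m at a=3 m (b=L-a=9):
  M_3 = M₀x/L - M₀  [x>a] = 9·(24/5)/12 - 9 = -27/5 kN·m
Superposition: M = Σ M_i = 40941/125 kN·m ≈ 327.528000 kN·m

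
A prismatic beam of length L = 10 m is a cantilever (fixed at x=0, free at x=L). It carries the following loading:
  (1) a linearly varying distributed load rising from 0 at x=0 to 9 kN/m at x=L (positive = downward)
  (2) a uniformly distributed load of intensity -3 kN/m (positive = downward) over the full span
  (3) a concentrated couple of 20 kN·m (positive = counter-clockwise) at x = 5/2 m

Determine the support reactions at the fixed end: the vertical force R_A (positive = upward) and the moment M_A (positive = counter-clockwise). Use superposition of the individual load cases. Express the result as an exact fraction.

Load 1 — triangular load w₀=9 kN/m (0→w₀ over full span):
  R_A = w₀L/2 = 9·10/2 = 45 kN
  M_A = w₀L²/3 = 9·10²/3 = 300 kN·m
Load 2 — uniform load w=-3 kN/m over full span:
  R_A = wL = (-3)·10 = -30 kN
  M_A = wL²/2 = (-3)·10²/2 = -150 kN·m
Load 3 — applied couple M₀=20 kN·m at a=5/2 m (b=L-a=15/2):
  R_A = 0 kN
  M_A = -M₀ = -20 kN·m
Superposition: R_A = 15 kN, M_A = 130 kN·m

R_A = 15 kN, M_A = 130 kN·m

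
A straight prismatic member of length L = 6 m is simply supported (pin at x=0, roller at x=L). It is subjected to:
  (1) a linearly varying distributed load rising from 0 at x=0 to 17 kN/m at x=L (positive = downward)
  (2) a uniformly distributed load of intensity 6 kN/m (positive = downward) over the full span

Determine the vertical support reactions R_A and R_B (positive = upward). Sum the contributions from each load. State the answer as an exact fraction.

R_A = 35 kN, R_B = 52 kN

Load 1 — triangular load w₀=17 kN/m (0→w₀ over full span):
  R_A = w₀L/6 = 17·6/6 = 17 kN
  R_B = w₀L/3 = 17·6/3 = 34 kN
Load 2 — uniform load w=6 kN/m over full span:
  R_A = wL/2 = 6·6/2 = 18 kN
  R_B = wL/2 = 6·6/2 = 18 kN
Superposition: R_A = 35 kN, R_B = 52 kN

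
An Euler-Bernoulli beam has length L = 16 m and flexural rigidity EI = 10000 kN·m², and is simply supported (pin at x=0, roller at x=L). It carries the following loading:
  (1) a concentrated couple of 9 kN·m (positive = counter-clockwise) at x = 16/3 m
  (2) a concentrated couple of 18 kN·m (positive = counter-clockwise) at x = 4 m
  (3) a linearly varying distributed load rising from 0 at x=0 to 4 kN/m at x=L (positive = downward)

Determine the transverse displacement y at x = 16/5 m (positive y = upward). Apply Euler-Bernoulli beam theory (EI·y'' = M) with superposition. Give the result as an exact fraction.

Load 1 — applied couple M₀=9 kN·m at a=16/3 m (b=L-a=32/3):
  y_1 = (M₀x³/(6L)+C₁x)/EI  [x≤a] with C₁=M₀(3b²-L²)/(6L)=8 = (9·(16/5)³/(6·16)+8·(16/5))/10000 = 224/78125 m
Load 2 — applied couple M₀=18 kN·m at a=4 m (b=L-a=12):
  y_2 = (M₀x³/(6L)+C₁x)/EI  [x≤a] with C₁=M₀(3b²-L²)/(6L)=33 = (18·(16/5)³/(6·16)+33·(16/5))/10000 = 873/78125 m
Load 3 — triangular load w₀=4 kN/m (0→w₀ over full span):
  y_3 = -w₀x(7L⁴-10L²x²+3x⁴)/(360LEI) = -4·(16/5)·(7·16⁴-10·16²·(16/5)²+3·(16/5)⁴)/(360·16·10000) = -2818048/29296875 m
Superposition: y = Σ y_i = -2406673/29296875 m ≈ -0.082148 m

y(16/5) = -2406673/29296875 m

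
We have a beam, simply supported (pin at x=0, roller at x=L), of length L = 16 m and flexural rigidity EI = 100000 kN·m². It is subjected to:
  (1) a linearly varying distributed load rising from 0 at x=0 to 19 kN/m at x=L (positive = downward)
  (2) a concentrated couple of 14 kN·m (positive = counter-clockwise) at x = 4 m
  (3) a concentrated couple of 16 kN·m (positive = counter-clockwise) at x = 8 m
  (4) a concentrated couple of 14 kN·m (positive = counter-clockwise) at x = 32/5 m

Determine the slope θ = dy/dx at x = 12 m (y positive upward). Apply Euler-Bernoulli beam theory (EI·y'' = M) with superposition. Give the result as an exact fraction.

θ(12) = 240827/22500000 rad

Load 1 — triangular load w₀=19 kN/m (0→w₀ over full span):
  θ_1 = -w₀(7L⁴-30L²x²+15x⁴)/(360LEI) = -19·(7·16⁴-30·16²·12²+15·12⁴)/(360·16·100000) = 24947/2250000 rad
Load 2 — applied couple M₀=14 kN·m at a=4 m (b=L-a=12):
  θ_2 = (M₀x²/(2L)-M₀(x-a)+C₁)/EI  [x>a] with C₁=M₀(3b²-L²)/(6L)=77/3 = (14·12²/(2·16)-14·(12-4)+(77/3))/100000 = -7/30000 rad
Load 3 — applied couple M₀=16 kN·m at a=8 m (b=L-a=8):
  θ_3 = (M₀x²/(2L)-M₀(x-a)+C₁)/EI  [x>a] with C₁=M₀(3b²-L²)/(6L)=-32/3 = (16·12²/(2·16)-16·(12-8)+(-32/3))/100000 = -1/37500 rad
Load 4 — applied couple M₀=14 kN·m at a=32/5 m (b=L-a=48/5):
  θ_4 = (M₀x²/(2L)-M₀(x-a)+C₁)/EI  [x>a] with C₁=M₀(3b²-L²)/(6L)=224/75 = (14·12²/(2·16)-14·(12-(32/5))+(224/75))/100000 = -931/7500000 rad
Superposition: θ = Σ θ_i = 240827/22500000 rad ≈ 0.010703 rad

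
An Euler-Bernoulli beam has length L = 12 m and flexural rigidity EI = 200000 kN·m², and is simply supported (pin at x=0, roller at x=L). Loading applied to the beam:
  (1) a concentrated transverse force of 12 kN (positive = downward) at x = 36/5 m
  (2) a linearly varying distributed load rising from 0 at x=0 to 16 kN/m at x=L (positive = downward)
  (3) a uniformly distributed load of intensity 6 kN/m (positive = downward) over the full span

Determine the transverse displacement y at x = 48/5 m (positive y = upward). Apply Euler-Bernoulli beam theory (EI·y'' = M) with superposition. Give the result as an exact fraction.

y(48/5) = -624834/48828125 m

Load 1 — point force P=12 kN at a=36/5 m (b=L-a=24/5):
  y_1 = -Pa(L-x)(2Lx-a²-x²)/(6LEI)  [x>a] = -12·(36/5)·(12-(48/5))·(2·12·(48/5)-(36/5)²-(48/5)²)/(6·12·200000) = -486/390625 m
Load 2 — triangular load w₀=16 kN/m (0→w₀ over full span):
  y_2 = -w₀x(7L⁴-10L²x²+3x⁴)/(360LEI) = -16·(48/5)·(7·12⁴-10·12²·(48/5)²+3·(48/5)⁴)/(360·12·200000) = -329184/48828125 m
Load 3 — uniform load w=6 kN/m over full span:
  y_3 = -wx(L³-2Lx²+x³)/(24EI) = -6·(48/5)·(12³-2·12·(48/5)²+(48/5)³)/(24·200000) = -9396/1953125 m
Superposition: y = Σ y_i = -624834/48828125 m ≈ -0.012797 m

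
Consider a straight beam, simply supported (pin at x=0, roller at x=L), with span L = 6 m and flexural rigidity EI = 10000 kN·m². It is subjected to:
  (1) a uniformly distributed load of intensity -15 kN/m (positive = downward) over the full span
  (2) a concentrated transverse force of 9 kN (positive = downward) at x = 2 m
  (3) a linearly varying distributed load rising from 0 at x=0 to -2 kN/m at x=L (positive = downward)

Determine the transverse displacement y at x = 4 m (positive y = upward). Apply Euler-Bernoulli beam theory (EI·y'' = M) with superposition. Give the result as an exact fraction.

y(4) = 233/11250 m

Load 1 — uniform load w=-15 kN/m over full span:
  y_1 = -wx(L³-2Lx²+x³)/(24EI) = -(-15)·4·(6³-2·6·4²+4³)/(24·10000) = 11/500 m
Load 2 — point force P=9 kN at a=2 m (b=L-a=4):
  y_2 = -Pa(L-x)(2Lx-a²-x²)/(6LEI)  [x>a] = -9·2·(6-4)·(2·6·4-2²-4²)/(6·6·10000) = -7/2500 m
Load 3 — triangular load w₀=-2 kN/m (0→w₀ over full span):
  y_3 = -w₀x(7L⁴-10L²x²+3x⁴)/(360LEI) = -(-2)·4·(7·6⁴-10·6²·4²+3·4⁴)/(360·6·10000) = 17/11250 m
Superposition: y = Σ y_i = 233/11250 m ≈ 0.020711 m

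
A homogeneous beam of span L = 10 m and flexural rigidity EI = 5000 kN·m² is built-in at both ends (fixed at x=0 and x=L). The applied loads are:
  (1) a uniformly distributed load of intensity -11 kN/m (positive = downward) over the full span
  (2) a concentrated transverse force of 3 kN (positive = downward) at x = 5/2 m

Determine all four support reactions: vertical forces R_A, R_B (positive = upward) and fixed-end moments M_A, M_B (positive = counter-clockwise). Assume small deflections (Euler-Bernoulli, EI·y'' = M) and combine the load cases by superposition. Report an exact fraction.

Load 1 — uniform load w=-11 kN/m over full span:
  R_A = wL/2 = (-11)·10/2 = -55 kN
  M_A = wL²/12 = (-11)·10²/12 = -275/3 kN·m
  R_B = wL/2 = (-11)·10/2 = -55 kN
  M_B = -wL²/12 = -(-11)·10²/12 = 275/3 kN·m
Load 2 — point force P=3 kN at a=5/2 m (b=L-a=15/2):
  R_A = Pb²(3a+b)/L³ = 3·(15/2)²·(3·(5/2)+(15/2))/10³ = 81/32 kN
  M_A = Pab²/L² = 3·(5/2)·(15/2)²/10² = 135/32 kN·m
  R_B = Pa²(a+3b)/L³ = 3·(5/2)²·((5/2)+3·(15/2))/10³ = 15/32 kN
  M_B = -Pa²b/L² = -3·(5/2)²·(15/2)/10² = -45/32 kN·m
Superposition: R_A = -1679/32 kN, M_A = -8395/96 kN·m, R_B = -1745/32 kN, M_B = 8665/96 kN·m

R_A = -1679/32 kN, M_A = -8395/96 kN·m, R_B = -1745/32 kN, M_B = 8665/96 kN·m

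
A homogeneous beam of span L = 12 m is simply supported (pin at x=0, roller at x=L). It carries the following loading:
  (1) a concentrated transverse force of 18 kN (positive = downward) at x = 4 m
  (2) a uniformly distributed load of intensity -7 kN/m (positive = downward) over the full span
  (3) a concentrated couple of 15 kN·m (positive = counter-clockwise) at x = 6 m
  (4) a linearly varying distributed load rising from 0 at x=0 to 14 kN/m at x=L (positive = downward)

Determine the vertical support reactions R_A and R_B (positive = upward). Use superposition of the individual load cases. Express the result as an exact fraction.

R_A = -3/4 kN, R_B = 75/4 kN

Load 1 — point force P=18 kN at a=4 m (b=L-a=8):
  R_A = Pb/L = 18·8/12 = 12 kN
  R_B = Pa/L = 18·4/12 = 6 kN
Load 2 — uniform load w=-7 kN/m over full span:
  R_A = wL/2 = (-7)·12/2 = -42 kN
  R_B = wL/2 = (-7)·12/2 = -42 kN
Load 3 — applied couple M₀=15 kN·m at a=6 m (b=L-a=6):
  R_A = M₀/L = 15/12 = 5/4 kN
  R_B = -M₀/L = -15/12 = -5/4 kN
Load 4 — triangular load w₀=14 kN/m (0→w₀ over full span):
  R_A = w₀L/6 = 14·12/6 = 28 kN
  R_B = w₀L/3 = 14·12/3 = 56 kN
Superposition: R_A = -3/4 kN, R_B = 75/4 kN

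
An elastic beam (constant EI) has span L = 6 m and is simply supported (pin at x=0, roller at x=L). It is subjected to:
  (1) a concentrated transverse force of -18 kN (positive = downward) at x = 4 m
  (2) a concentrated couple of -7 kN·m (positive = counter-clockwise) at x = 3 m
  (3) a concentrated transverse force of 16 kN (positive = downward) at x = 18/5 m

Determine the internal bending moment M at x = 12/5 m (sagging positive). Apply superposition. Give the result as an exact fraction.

M(12/5) = -46/25 kN·m

Load 1 — point force P=-18 kN at a=4 m (b=L-a=2):
  M_1 = Pbx/L  [x≤a] = (-18)·2·(12/5)/6 = -72/5 kN·m
Load 2 — applied couple M₀=-7 kN·m at a=3 m (b=L-a=3):
  M_2 = M₀x/L  [x≤a] = (-7)·(12/5)/6 = -14/5 kN·m
Load 3 — point force P=16 kN at a=18/5 m (b=L-a=12/5):
  M_3 = Pbx/L  [x≤a] = 16·(12/5)·(12/5)/6 = 384/25 kN·m
Superposition: M = Σ M_i = -46/25 kN·m ≈ -1.840000 kN·m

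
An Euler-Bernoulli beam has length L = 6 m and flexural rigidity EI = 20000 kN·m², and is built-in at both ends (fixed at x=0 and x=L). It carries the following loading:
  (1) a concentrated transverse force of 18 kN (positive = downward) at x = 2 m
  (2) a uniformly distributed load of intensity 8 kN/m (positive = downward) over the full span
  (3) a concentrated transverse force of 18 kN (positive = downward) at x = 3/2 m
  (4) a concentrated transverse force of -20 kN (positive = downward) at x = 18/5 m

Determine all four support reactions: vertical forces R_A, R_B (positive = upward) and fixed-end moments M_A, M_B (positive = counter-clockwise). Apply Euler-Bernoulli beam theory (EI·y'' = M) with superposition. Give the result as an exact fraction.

R_A = 54577/1200 kN, M_A = 17467/400 kN·m, R_B = 22223/1200 kN, M_B = -7913/400 kN·m

Load 1 — point force P=18 kN at a=2 m (b=L-a=4):
  R_A = Pb²(3a+b)/L³ = 18·4²·(3·2+4)/6³ = 40/3 kN
  M_A = Pab²/L² = 18·2·4²/6² = 16 kN·m
  R_B = Pa²(a+3b)/L³ = 18·2²·(2+3·4)/6³ = 14/3 kN
  M_B = -Pa²b/L² = -18·2²·4/6² = -8 kN·m
Load 2 — uniform load w=8 kN/m over full span:
  R_A = wL/2 = 8·6/2 = 24 kN
  M_A = wL²/12 = 8·6²/12 = 24 kN·m
  R_B = wL/2 = 8·6/2 = 24 kN
  M_B = -wL²/12 = -8·6²/12 = -24 kN·m
Load 3 — point force P=18 kN at a=3/2 m (b=L-a=9/2):
  R_A = Pb²(3a+b)/L³ = 18·(9/2)²·(3·(3/2)+(9/2))/6³ = 243/16 kN
  M_A = Pab²/L² = 18·(3/2)·(9/2)²/6² = 243/16 kN·m
  R_B = Pa²(a+3b)/L³ = 18·(3/2)²·((3/2)+3·(9/2))/6³ = 45/16 kN
  M_B = -Pa²b/L² = -18·(3/2)²·(9/2)/6² = -81/16 kN·m
Load 4 — point force P=-20 kN at a=18/5 m (b=L-a=12/5):
  R_A = Pb²(3a+b)/L³ = (-20)·(12/5)²·(3·(18/5)+(12/5))/6³ = -176/25 kN
  M_A = Pab²/L² = (-20)·(18/5)·(12/5)²/6² = -288/25 kN·m
  R_B = Pa²(a+3b)/L³ = (-20)·(18/5)²·((18/5)+3·(12/5))/6³ = -324/25 kN
  M_B = -Pa²b/L² = -(-20)·(18/5)²·(12/5)/6² = 432/25 kN·m
Superposition: R_A = 54577/1200 kN, M_A = 17467/400 kN·m, R_B = 22223/1200 kN, M_B = -7913/400 kN·m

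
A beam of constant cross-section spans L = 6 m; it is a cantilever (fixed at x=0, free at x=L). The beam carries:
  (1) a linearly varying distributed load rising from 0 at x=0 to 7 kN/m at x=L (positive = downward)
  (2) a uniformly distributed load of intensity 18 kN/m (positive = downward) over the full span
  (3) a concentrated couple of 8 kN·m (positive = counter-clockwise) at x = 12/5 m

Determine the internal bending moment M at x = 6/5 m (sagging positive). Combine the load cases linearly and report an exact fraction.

M(6/5) = -32312/125 kN·m

Load 1 — triangular load w₀=7 kN/m (0→w₀ over full span):
  M_1 = w₀Lx/2 - w₀L²/3 - w₀x³/(6L) = 7·6·(6/5)/2 - 7·6²/3 - 7·(6/5)³/(6·6) = -7392/125 kN·m
Load 2 — uniform load w=18 kN/m over full span:
  M_2 = -w(L-x)²/2 = -18·(6-(6/5))²/2 = -5184/25 kN·m
Load 3 — applied couple M₀=8 kN·m at a=12/5 m (b=L-a=18/5):
  M_3 = M₀  [x≤a] = 8 = 8 kN·m
Superposition: M = Σ M_i = -32312/125 kN·m ≈ -258.496000 kN·m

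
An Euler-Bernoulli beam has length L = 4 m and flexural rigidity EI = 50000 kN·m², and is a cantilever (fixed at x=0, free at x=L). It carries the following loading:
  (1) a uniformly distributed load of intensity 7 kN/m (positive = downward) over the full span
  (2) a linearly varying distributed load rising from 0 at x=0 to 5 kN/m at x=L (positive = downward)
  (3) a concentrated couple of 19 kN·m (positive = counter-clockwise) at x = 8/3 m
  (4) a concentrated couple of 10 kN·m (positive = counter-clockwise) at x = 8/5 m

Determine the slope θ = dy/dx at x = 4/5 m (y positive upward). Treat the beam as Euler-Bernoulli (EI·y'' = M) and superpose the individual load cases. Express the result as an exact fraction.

θ(4/5) = -981/1562500 rad

Load 1 — uniform load w=7 kN/m over full span:
  θ_1 = -wx(x²-3Lx+3L²)/(6EI) = -7·(4/5)·((4/5)²-3·4·(4/5)+3·4²)/(6·50000) = -854/1171875 rad
Load 2 — triangular load w₀=5 kN/m (0→w₀ over full span):
  θ_2 = (w₀Lx²/4-w₀L²x/3-w₀x⁴/(24L))/EI = (5·4·(4/5)²/4-5·4²·(4/5)/3-5·(4/5)⁴/(24·4))/50000 = -851/2343750 rad
Load 3 — applied couple M₀=19 kN·m at a=8/3 m (b=L-a=4/3):
  θ_3 = M₀x/EI  [x≤a] = 19·(4/5)/50000 = 19/62500 rad
Load 4 — applied couple M₀=10 kN·m at a=8/5 m (b=L-a=12/5):
  θ_4 = M₀x/EI  [x≤a] = 10·(4/5)/50000 = 1/6250 rad
Superposition: θ = Σ θ_i = -981/1562500 rad ≈ -0.000628 rad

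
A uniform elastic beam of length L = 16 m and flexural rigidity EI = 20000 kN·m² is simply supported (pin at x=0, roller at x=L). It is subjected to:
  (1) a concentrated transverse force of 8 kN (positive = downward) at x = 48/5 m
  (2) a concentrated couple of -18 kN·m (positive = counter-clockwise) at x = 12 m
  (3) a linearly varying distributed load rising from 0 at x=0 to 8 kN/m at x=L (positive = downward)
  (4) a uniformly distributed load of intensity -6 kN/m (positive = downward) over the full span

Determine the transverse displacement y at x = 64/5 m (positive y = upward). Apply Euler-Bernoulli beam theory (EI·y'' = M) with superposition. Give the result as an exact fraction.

y(64/5) = 613957/19531250 m

Load 1 — point force P=8 kN at a=48/5 m (b=L-a=32/5):
  y_1 = -Pa(L-x)(2Lx-a²-x²)/(6LEI)  [x>a] = -8·(48/5)·(16-(64/5))·(2·16·(64/5)-(48/5)²-(64/5)²)/(6·16·20000) = -1536/78125 m
Load 2 — applied couple M₀=-18 kN·m at a=12 m (b=L-a=4):
  y_2 = (M₀x³/(6L)-M₀(x-a)²/2+C₁x)/EI  [x>a] with C₁=M₀(3b²-L²)/(6L)=39 = ((-18)·(64/5)³/(6·16)-(-18)·((64/5)-12)²/2+39·(64/5))/20000 = 873/156250 m
Load 3 — triangular load w₀=8 kN/m (0→w₀ over full span):
  y_3 = -w₀x(7L⁴-10L²x²+3x⁴)/(360LEI) = -8·(64/5)·(7·16⁴-10·16²·(64/5)²+3·(64/5)⁴)/(360·16·20000) = -1040384/9765625 m
Load 4 — uniform load w=-6 kN/m over full span:
  y_4 = -wx(L³-2Lx²+x³)/(24EI) = -(-6)·(64/5)·(16³-2·16·(64/5)²+(64/5)³)/(24·20000) = 59392/390625 m
Superposition: y = Σ y_i = 613957/19531250 m ≈ 0.031435 m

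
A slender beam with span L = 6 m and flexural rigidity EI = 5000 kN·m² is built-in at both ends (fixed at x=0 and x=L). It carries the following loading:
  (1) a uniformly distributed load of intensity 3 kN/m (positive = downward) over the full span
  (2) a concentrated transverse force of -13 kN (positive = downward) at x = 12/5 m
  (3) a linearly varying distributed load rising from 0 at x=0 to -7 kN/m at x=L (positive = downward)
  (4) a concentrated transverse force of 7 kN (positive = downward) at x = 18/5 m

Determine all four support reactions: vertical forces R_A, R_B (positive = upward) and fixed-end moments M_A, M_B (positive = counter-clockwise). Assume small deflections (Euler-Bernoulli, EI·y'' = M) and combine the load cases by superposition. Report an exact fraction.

Load 1 — uniform load w=3 kN/m over full span:
  R_A = wL/2 = 3·6/2 = 9 kN
  M_A = wL²/12 = 3·6²/12 = 9 kN·m
  R_B = wL/2 = 3·6/2 = 9 kN
  M_B = -wL²/12 = -3·6²/12 = -9 kN·m
Load 2 — point force P=-13 kN at a=12/5 m (b=L-a=18/5):
  R_A = Pb²(3a+b)/L³ = (-13)·(18/5)²·(3·(12/5)+(18/5))/6³ = -1053/125 kN
  M_A = Pab²/L² = (-13)·(12/5)·(18/5)²/6² = -1404/125 kN·m
  R_B = Pa²(a+3b)/L³ = (-13)·(12/5)²·((12/5)+3·(18/5))/6³ = -572/125 kN
  M_B = -Pa²b/L² = -(-13)·(12/5)²·(18/5)/6² = 936/125 kN·m
Load 3 — triangular load w₀=-7 kN/m (0→w₀ over full span):
  R_A = 3w₀L/20 = 3·(-7)·6/20 = -63/10 kN
  M_A = w₀L²/30 = (-7)·6²/30 = -42/5 kN·m
  R_B = 7w₀L/20 = 7·(-7)·6/20 = -147/10 kN
  M_B = -w₀L²/20 = -(-7)·6²/20 = 63/5 kN·m
Load 4 — point force P=7 kN at a=18/5 m (b=L-a=12/5):
  R_A = Pb²(3a+b)/L³ = 7·(12/5)²·(3·(18/5)+(12/5))/6³ = 308/125 kN
  M_A = Pab²/L² = 7·(18/5)·(12/5)²/6² = 504/125 kN·m
  R_B = Pa²(a+3b)/L³ = 7·(18/5)²·((18/5)+3·(12/5))/6³ = 567/125 kN
  M_B = -Pa²b/L² = -7·(18/5)²·(12/5)/6² = -756/125 kN·m
Superposition: R_A = -163/50 kN, M_A = -33/5 kN·m, R_B = -287/50 kN, M_B = 126/25 kN·m

R_A = -163/50 kN, M_A = -33/5 kN·m, R_B = -287/50 kN, M_B = 126/25 kN·m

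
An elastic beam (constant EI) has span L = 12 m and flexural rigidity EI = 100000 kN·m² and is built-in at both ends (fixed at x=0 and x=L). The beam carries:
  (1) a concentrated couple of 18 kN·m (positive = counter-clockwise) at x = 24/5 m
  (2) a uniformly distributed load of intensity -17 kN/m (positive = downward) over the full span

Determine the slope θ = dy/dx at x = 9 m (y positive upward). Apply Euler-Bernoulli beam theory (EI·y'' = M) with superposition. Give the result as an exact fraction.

θ(9) = -11853/5000000 rad

Load 1 — applied couple M₀=18 kN·m at a=24/5 m (b=L-a=36/5):
  θ_1 = (R_Ax²/2 - M_Ax - M₀(x-a))/EI  [x>a] with R_A=54/25, M_A=54/25 = ((54/25)·9²/2 - (54/25)·9 - 18·(9-(24/5)))/100000 = -189/2500000 rad
Load 2 — uniform load w=-17 kN/m over full span:
  θ_2 = -wx(L-x)(L-2x)/(12EI) = -(-17)·9·(12-9)·(12-2·9)/(12·100000) = -459/200000 rad
Superposition: θ = Σ θ_i = -11853/5000000 rad ≈ -0.002371 rad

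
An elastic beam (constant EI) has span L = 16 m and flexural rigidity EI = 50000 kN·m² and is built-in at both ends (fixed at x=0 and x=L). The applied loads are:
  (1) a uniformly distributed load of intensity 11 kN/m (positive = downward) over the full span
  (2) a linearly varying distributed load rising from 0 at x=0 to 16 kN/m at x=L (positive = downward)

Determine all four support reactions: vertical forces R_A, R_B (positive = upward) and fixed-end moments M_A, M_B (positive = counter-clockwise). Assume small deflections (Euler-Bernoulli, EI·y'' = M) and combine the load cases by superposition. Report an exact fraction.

Load 1 — uniform load w=11 kN/m over full span:
  R_A = wL/2 = 11·16/2 = 88 kN
  M_A = wL²/12 = 11·16²/12 = 704/3 kN·m
  R_B = wL/2 = 11·16/2 = 88 kN
  M_B = -wL²/12 = -11·16²/12 = -704/3 kN·m
Load 2 — triangular load w₀=16 kN/m (0→w₀ over full span):
  R_A = 3w₀L/20 = 3·16·16/20 = 192/5 kN
  M_A = w₀L²/30 = 16·16²/30 = 2048/15 kN·m
  R_B = 7w₀L/20 = 7·16·16/20 = 448/5 kN
  M_B = -w₀L²/20 = -16·16²/20 = -1024/5 kN·m
Superposition: R_A = 632/5 kN, M_A = 1856/5 kN·m, R_B = 888/5 kN, M_B = -6592/15 kN·m

R_A = 632/5 kN, M_A = 1856/5 kN·m, R_B = 888/5 kN, M_B = -6592/15 kN·m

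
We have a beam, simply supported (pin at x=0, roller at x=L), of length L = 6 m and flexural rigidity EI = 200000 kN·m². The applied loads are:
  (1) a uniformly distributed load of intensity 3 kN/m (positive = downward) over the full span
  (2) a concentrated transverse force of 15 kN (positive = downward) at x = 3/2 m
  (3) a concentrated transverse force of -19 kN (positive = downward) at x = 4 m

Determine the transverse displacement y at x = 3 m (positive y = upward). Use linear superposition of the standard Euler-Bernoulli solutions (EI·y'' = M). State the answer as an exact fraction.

Load 1 — uniform load w=3 kN/m over full span:
  y_1 = -wx(L³-2Lx²+x³)/(24EI) = -3·3·(6³-2·6·3²+3³)/(24·200000) = -81/320000 m
Load 2 — point force P=15 kN at a=3/2 m (b=L-a=9/2):
  y_2 = -Pa(L-x)(2Lx-a²-x²)/(6LEI)  [x>a] = -15·(3/2)·(6-3)·(2·6·3-(3/2)²-3²)/(6·6·200000) = -297/1280000 m
Load 3 — point force P=-19 kN at a=4 m (b=L-a=2):
  y_3 = -Pbx(L²-b²-x²)/(6LEI)  [x≤a] = -(-19)·2·3·(6²-2²-3²)/(6·6·200000) = 437/1200000 m
Superposition: y = Σ y_i = -2323/19200000 m ≈ -0.000121 m

y(3) = -2323/19200000 m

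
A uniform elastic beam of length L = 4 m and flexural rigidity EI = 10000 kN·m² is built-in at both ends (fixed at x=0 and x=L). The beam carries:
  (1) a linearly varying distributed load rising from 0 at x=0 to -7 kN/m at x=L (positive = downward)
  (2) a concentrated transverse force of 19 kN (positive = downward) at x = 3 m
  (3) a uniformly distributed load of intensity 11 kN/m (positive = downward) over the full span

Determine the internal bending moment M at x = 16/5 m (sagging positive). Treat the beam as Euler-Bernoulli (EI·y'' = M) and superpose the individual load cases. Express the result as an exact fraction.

Load 1 — triangular load w₀=-7 kN/m (0→w₀ over full span):
  M_1 = 3w₀Lx/20 - w₀L²/30 - w₀x³/(6L) = 3·(-7)·4·(16/5)/20 - (-7)·4²/30 - (-7)·(16/5)³/(6·4) = -56/375 kN·m
Load 2 — point force P=19 kN at a=3 m (b=L-a=1):
  M_2 = Pa²(a+3b)(L-x)/L³ - Pa²b/L²  [x>a] = 19·3²·(3+3·1)·(4-(16/5))/4³ - 19·3²·1/4² = 171/80 kN·m
Load 3 — uniform load w=11 kN/m over full span:
  M_3 = wLx/2 - wL²/12 - wx²/2 = 11·4·(16/5)/2 - 11·4²/12 - 11·(16/5)²/2 = -44/75 kN·m
Superposition: M = Σ M_i = 2803/2000 kN·m ≈ 1.401500 kN·m

M(16/5) = 2803/2000 kN·m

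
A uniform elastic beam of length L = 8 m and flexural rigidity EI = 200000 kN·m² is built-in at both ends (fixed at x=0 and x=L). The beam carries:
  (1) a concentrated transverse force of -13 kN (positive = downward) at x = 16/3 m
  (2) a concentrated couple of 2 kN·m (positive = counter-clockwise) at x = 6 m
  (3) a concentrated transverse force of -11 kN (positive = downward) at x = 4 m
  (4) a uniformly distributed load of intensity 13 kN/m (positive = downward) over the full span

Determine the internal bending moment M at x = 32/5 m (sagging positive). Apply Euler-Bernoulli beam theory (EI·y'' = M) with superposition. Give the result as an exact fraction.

M(32/5) = -839/600 kN·m

Load 1 — point force P=-13 kN at a=16/3 m (b=L-a=8/3):
  M_1 = Pa²(a+3b)(L-x)/L³ - Pa²b/L²  [x>a] = (-13)·(16/3)²·((16/3)+3·(8/3))·(8-(32/5))/8³ - (-13)·(16/3)²·(8/3)/8² = 0 kN·m
Load 2 — applied couple M₀=2 kN·m at a=6 m (b=L-a=2):
  M_2 = R_Ax - M_A - M₀  [x>a] with R_A=9/32, M_A=5/8 = (9/32)·(32/5) - (5/8) - 2 = -33/40 kN·m
Load 3 — point force P=-11 kN at a=4 m (b=L-a=4):
  M_3 = Pa²(a+3b)(L-x)/L³ - Pa²b/L²  [x>a] = (-11)·4²·(4+3·4)·(8-(32/5))/8³ - (-11)·4²·4/8² = 11/5 kN·m
Load 4 — uniform load w=13 kN/m over full span:
  M_4 = wLx/2 - wL²/12 - wx²/2 = 13·8·(32/5)/2 - 13·8²/12 - 13·(32/5)²/2 = -208/75 kN·m
Superposition: M = Σ M_i = -839/600 kN·m ≈ -1.398333 kN·m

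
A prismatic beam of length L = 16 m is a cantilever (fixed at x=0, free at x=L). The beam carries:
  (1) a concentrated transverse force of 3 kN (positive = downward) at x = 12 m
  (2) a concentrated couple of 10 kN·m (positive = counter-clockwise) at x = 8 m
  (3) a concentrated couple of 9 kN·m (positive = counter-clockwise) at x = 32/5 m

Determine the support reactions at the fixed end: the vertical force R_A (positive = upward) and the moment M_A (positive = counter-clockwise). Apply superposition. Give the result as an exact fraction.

Load 1 — point force P=3 kN at a=12 m (b=L-a=4):
  R_A = P = 3 kN
  M_A = Pa = 3·12 = 36 kN·m
Load 2 — applied couple M₀=10 kN·m at a=8 m (b=L-a=8):
  R_A = 0 kN
  M_A = -M₀ = -10 kN·m
Load 3 — applied couple M₀=9 kN·m at a=32/5 m (b=L-a=48/5):
  R_A = 0 kN
  M_A = -M₀ = -9 kN·m
Superposition: R_A = 3 kN, M_A = 17 kN·m

R_A = 3 kN, M_A = 17 kN·m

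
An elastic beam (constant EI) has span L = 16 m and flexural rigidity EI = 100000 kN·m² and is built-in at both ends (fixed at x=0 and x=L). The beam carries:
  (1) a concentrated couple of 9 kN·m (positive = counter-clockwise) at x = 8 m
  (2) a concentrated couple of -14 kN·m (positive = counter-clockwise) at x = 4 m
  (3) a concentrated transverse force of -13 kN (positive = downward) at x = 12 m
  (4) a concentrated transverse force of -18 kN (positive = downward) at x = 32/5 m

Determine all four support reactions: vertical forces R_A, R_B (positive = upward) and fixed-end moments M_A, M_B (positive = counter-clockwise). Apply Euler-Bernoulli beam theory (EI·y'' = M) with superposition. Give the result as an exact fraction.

Load 1 — applied couple M₀=9 kN·m at a=8 m (b=L-a=8):
  R_A = 6M₀ab/L³ = 6·9·8·8/16³ = 27/32 kN
  M_A = M₀b(2a-b)/L² = 9·8·(2·8-8)/16² = 9/4 kN·m
  R_B = -6M₀ab/L³ = -6·9·8·8/16³ = -27/32 kN
  M_B = M₀a(2b-a)/L² = 9·8·(2·8-8)/16² = 9/4 kN·m
Load 2 — applied couple M₀=-14 kN·m at a=4 m (b=L-a=12):
  R_A = 6M₀ab/L³ = 6·(-14)·4·12/16³ = -63/64 kN
  M_A = M₀b(2a-b)/L² = (-14)·12·(2·4-12)/16² = 21/8 kN·m
  R_B = -6M₀ab/L³ = -6·(-14)·4·12/16³ = 63/64 kN
  M_B = M₀a(2b-a)/L² = (-14)·4·(2·12-4)/16² = -35/8 kN·m
Load 3 — point force P=-13 kN at a=12 m (b=L-a=4):
  R_A = Pb²(3a+b)/L³ = (-13)·4²·(3·12+4)/16³ = -65/32 kN
  M_A = Pab²/L² = (-13)·12·4²/16² = -39/4 kN·m
  R_B = Pa²(a+3b)/L³ = (-13)·12²·(12+3·4)/16³ = -351/32 kN
  M_B = -Pa²b/L² = -(-13)·12²·4/16² = 117/4 kN·m
Load 4 — point force P=-18 kN at a=32/5 m (b=L-a=48/5):
  R_A = Pb²(3a+b)/L³ = (-18)·(48/5)²·(3·(32/5)+(48/5))/16³ = -1458/125 kN
  M_A = Pab²/L² = (-18)·(32/5)·(48/5)²/16² = -5184/125 kN·m
  R_B = Pa²(a+3b)/L³ = (-18)·(32/5)²·((32/5)+3·(48/5))/16³ = -792/125 kN
  M_B = -Pa²b/L² = -(-18)·(32/5)²·(48/5)/16² = 3456/125 kN·m
Superposition: R_A = -110687/8000 kN, M_A = -46347/1000 kN·m, R_B = -137313/8000 kN, M_B = 54773/1000 kN·m

R_A = -110687/8000 kN, M_A = -46347/1000 kN·m, R_B = -137313/8000 kN, M_B = 54773/1000 kN·m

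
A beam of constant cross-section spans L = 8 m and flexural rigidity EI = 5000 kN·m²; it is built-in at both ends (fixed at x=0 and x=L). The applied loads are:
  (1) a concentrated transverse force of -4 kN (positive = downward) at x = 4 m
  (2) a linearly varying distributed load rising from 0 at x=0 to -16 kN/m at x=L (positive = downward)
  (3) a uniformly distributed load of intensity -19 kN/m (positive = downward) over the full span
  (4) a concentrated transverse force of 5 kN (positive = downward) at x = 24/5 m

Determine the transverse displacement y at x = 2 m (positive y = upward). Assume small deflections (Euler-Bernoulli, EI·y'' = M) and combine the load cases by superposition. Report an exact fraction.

y(2) = 393/12500 m

Load 1 — point force P=-4 kN at a=4 m (b=L-a=4):
  y_1 = -Pb²x²(3aL-(3a+b)x)/(6L³EI)  [x≤a] = -(-4)·4²·2²·(3·4·8-(3·4+4)·2)/(6·8³·5000) = 2/1875 m
Load 2 — triangular load w₀=-16 kN/m (0→w₀ over full span):
  y_2 = -w₀x²(L-x)²(x+2L)/(120LEI) = -(-16)·2²·(8-2)²·(2+2·8)/(120·8·5000) = 27/3125 m
Load 3 — uniform load w=-19 kN/m over full span:
  y_3 = -wx²(L-x)²/(24EI) = -(-19)·2²·(8-2)²/(24·5000) = 57/2500 m
Load 4 — point force P=5 kN at a=24/5 m (b=L-a=16/5):
  y_4 = -Pb²x²(3aL-(3a+b)x)/(6L³EI)  [x≤a] = -5·(16/5)²·2²·(3·(24/5)·8-(3·(24/5)+(16/5))·2)/(6·8³·5000) = -2/1875 m
Superposition: y = Σ y_i = 393/12500 m ≈ 0.031440 m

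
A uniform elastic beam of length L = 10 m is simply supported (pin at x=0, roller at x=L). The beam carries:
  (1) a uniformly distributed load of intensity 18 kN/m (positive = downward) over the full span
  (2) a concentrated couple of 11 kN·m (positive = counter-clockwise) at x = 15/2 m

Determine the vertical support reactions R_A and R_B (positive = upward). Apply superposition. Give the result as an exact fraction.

R_A = 911/10 kN, R_B = 889/10 kN

Load 1 — uniform load w=18 kN/m over full span:
  R_A = wL/2 = 18·10/2 = 90 kN
  R_B = wL/2 = 18·10/2 = 90 kN
Load 2 — applied couple M₀=11 kN·m at a=15/2 m (b=L-a=5/2):
  R_A = M₀/L = 11/10 kN
  R_B = -M₀/L = -11/10 kN
Superposition: R_A = 911/10 kN, R_B = 889/10 kN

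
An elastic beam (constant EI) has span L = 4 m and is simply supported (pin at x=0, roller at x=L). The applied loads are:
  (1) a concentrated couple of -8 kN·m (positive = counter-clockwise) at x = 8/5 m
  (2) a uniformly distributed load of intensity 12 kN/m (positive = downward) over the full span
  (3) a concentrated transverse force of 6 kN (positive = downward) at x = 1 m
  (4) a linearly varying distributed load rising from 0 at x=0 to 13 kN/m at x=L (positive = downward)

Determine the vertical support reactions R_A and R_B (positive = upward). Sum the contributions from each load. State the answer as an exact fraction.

Load 1 — applied couple M₀=-8 kN·m at a=8/5 m (b=L-a=12/5):
  R_A = M₀/L = (-8)/4 = -2 kN
  R_B = -M₀/L = -(-8)/4 = 2 kN
Load 2 — uniform load w=12 kN/m over full span:
  R_A = wL/2 = 12·4/2 = 24 kN
  R_B = wL/2 = 12·4/2 = 24 kN
Load 3 — point force P=6 kN at a=1 m (b=L-a=3):
  R_A = Pb/L = 6·3/4 = 9/2 kN
  R_B = Pa/L = 6·1/4 = 3/2 kN
Load 4 — triangular load w₀=13 kN/m (0→w₀ over full span):
  R_A = w₀L/6 = 13·4/6 = 26/3 kN
  R_B = w₀L/3 = 13·4/3 = 52/3 kN
Superposition: R_A = 211/6 kN, R_B = 269/6 kN

R_A = 211/6 kN, R_B = 269/6 kN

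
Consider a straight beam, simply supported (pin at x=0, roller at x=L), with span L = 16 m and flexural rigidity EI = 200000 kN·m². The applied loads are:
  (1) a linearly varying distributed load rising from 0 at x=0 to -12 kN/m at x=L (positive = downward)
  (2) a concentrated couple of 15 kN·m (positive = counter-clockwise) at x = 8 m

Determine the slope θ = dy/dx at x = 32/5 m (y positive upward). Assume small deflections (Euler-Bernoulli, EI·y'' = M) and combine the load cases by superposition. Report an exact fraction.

Load 1 — triangular load w₀=-12 kN/m (0→w₀ over full span):
  θ_1 = -w₀(7L⁴-30L²x²+15x⁴)/(360LEI) = -(-12)·(7·16⁴-30·16²·(32/5)²+15·(32/5)⁴)/(360·16·200000) = 10336/5859375 rad
Load 2 — applied couple M₀=15 kN·m at a=8 m (b=L-a=8):
  θ_2 = (M₀x²/(2L)+C₁)/EI  [x≤a] with C₁=M₀(3b²-L²)/(6L)=-10 = (15·(32/5)²/(2·16)+(-10))/200000 = 23/500000 rad
Superposition: θ = Σ θ_i = 339377/187500000 rad ≈ 0.001810 rad

θ(32/5) = 339377/187500000 rad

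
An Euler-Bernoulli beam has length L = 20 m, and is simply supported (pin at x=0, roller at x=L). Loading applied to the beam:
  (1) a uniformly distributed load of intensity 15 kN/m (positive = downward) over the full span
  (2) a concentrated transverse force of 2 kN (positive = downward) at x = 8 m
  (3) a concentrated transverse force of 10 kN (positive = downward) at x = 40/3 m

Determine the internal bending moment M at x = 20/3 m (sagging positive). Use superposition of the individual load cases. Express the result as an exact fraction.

Load 1 — uniform load w=15 kN/m over full span:
  M_1 = wx(L-x)/2 = 15·(20/3)·(20-(20/3))/2 = 2000/3 kN·m
Load 2 — point force P=2 kN at a=8 m (b=L-a=12):
  M_2 = Pbx/L  [x≤a] = 2·12·(20/3)/20 = 8 kN·m
Load 3 — point force P=10 kN at a=40/3 m (b=L-a=20/3):
  M_3 = Pbx/L  [x≤a] = 10·(20/3)·(20/3)/20 = 200/9 kN·m
Superposition: M = Σ M_i = 6272/9 kN·m ≈ 696.888889 kN·m

M(20/3) = 6272/9 kN·m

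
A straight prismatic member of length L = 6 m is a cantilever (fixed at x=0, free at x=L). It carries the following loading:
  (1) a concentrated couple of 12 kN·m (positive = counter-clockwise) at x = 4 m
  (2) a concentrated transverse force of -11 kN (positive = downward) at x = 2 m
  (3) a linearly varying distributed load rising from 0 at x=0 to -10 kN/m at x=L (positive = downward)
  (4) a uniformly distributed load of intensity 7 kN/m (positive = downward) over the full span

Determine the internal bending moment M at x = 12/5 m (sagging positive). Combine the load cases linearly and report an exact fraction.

M(12/5) = 462/25 kN·m

Load 1 — applied couple M₀=12 kN·m at a=4 m (b=L-a=2):
  M_1 = M₀  [x≤a] = 12 = 12 kN·m
Load 2 — point force P=-11 kN at a=2 m (b=L-a=4):
  M_2 = 0  [x>a] = 0 kN·m
Load 3 — triangular load w₀=-10 kN/m (0→w₀ over full span):
  M_3 = w₀Lx/2 - w₀L²/3 - w₀x³/(6L) = (-10)·6·(12/5)/2 - (-10)·6²/3 - (-10)·(12/5)³/(6·6) = 1296/25 kN·m
Load 4 — uniform load w=7 kN/m over full span:
  M_4 = -w(L-x)²/2 = -7·(6-(12/5))²/2 = -1134/25 kN·m
Superposition: M = Σ M_i = 462/25 kN·m ≈ 18.480000 kN·m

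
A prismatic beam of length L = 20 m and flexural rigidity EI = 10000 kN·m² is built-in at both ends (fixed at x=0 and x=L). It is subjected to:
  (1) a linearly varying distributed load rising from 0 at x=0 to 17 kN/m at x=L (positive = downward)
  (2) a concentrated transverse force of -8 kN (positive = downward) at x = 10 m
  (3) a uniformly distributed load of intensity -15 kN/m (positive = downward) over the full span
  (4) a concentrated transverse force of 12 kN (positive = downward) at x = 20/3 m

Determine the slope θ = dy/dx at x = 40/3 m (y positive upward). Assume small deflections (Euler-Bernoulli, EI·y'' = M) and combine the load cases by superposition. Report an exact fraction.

Load 1 — triangular load w₀=17 kN/m (0→w₀ over full span):
  θ_1 = -w₀(2x(L-x)(L-2x)(x+2L)+x²(L-x)²)/(120LEI) = -17·(2·(40/3)·(20-(40/3))·(20-2·(40/3))·((40/3)+2·20)+(40/3)²·(20-(40/3))²)/(120·20·10000) = 238/6075 rad
Load 2 — point force P=-8 kN at a=10 m (b=L-a=10):
  θ_2 = Pa²(L-x)(2bL-(3b+a)(L-x))/(2L³EI)  [x>a] = (-8)·10²·(20-(40/3))·(2·10·20-(3·10+10)·(20-(40/3)))/(2·20³·10000) = -1/225 rad
Load 3 — uniform load w=-15 kN/m over full span:
  θ_3 = -wx(L-x)(L-2x)/(12EI) = -(-15)·(40/3)·(20-(40/3))·(20-2·(40/3))/(12·10000) = -2/27 rad
Load 4 — point force P=12 kN at a=20/3 m (b=L-a=40/3):
  θ_4 = Pa²(L-x)(2bL-(3b+a)(L-x))/(2L³EI)  [x>a] = 12·(20/3)²·(20-(40/3))·(2·(40/3)·20-(3·(40/3)+(20/3))·(20-(40/3)))/(2·20³·10000) = 2/405 rad
Superposition: θ = Σ θ_i = -209/6075 rad ≈ -0.034403 rad

θ(40/3) = -209/6075 rad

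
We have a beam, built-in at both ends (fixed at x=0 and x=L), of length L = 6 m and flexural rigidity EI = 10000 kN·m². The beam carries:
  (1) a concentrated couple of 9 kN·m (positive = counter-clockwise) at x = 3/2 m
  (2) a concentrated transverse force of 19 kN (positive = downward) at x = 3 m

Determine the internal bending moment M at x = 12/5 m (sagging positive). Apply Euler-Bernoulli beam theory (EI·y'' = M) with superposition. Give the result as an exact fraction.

Load 1 — applied couple M₀=9 kN·m at a=3/2 m (b=L-a=9/2):
  M_1 = R_Ax - M_A - M₀  [x>a] with R_A=27/16, M_A=-27/16 = (27/16)·(12/5) - (-27/16) - 9 = -261/80 kN·m
Load 2 — point force P=19 kN at a=3 m (b=L-a=3):
  M_2 = Pb²(3a+b)x/L³ - Pab²/L²  [x≤a] = 19·3²·(3·3+3)·(12/5)/6³ - 19·3·3²/6² = 171/20 kN·m
Superposition: M = Σ M_i = 423/80 kN·m ≈ 5.287500 kN·m

M(12/5) = 423/80 kN·m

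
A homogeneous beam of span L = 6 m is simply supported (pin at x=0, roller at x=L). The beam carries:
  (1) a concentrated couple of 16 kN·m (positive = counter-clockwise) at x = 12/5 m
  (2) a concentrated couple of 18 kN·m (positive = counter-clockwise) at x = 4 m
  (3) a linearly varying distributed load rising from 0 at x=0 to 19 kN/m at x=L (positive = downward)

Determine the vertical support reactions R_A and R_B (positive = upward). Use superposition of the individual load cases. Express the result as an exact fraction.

Load 1 — applied couple M₀=16 kN·m at a=12/5 m (b=L-a=18/5):
  R_A = M₀/L = 16/6 = 8/3 kN
  R_B = -M₀/L = -16/6 = -8/3 kN
Load 2 — applied couple M₀=18 kN·m at a=4 m (b=L-a=2):
  R_A = M₀/L = 18/6 = 3 kN
  R_B = -M₀/L = -18/6 = -3 kN
Load 3 — triangular load w₀=19 kN/m (0→w₀ over full span):
  R_A = w₀L/6 = 19·6/6 = 19 kN
  R_B = w₀L/3 = 19·6/3 = 38 kN
Superposition: R_A = 74/3 kN, R_B = 97/3 kN

R_A = 74/3 kN, R_B = 97/3 kN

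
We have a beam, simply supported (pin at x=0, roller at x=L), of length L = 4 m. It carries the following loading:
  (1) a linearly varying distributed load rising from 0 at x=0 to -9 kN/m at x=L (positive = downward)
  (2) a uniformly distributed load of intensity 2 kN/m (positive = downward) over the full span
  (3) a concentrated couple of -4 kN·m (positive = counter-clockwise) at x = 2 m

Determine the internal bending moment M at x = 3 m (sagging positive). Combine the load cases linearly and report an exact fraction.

M(3) = -31/8 kN·m

Load 1 — triangular load w₀=-9 kN/m (0→w₀ over full span):
  M_1 = w₀Lx/6 - w₀x³/(6L) = (-9)·4·3/6 - (-9)·3³/(6·4) = -63/8 kN·m
Load 2 — uniform load w=2 kN/m over full span:
  M_2 = wx(L-x)/2 = 2·3·(4-3)/2 = 3 kN·m
Load 3 — applied couple M₀=-4 kN·m at a=2 m (b=L-a=2):
  M_3 = M₀x/L - M₀  [x>a] = (-4)·3/4 - (-4) = 1 kN·m
Superposition: M = Σ M_i = -31/8 kN·m ≈ -3.875000 kN·m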